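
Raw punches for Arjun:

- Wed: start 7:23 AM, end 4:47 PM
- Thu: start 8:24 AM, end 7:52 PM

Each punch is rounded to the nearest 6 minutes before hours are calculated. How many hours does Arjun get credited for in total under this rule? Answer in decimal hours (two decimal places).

20.90 hours

Wed: in 7:23 AM→7:24 AM, out 4:47 PM→4:48 PM; 9 h 24 min
Thu: in 8:24 AM→8:24 AM, out 7:52 PM→7:54 PM; 11 h 30 min
Total credited: 20 h 54 min.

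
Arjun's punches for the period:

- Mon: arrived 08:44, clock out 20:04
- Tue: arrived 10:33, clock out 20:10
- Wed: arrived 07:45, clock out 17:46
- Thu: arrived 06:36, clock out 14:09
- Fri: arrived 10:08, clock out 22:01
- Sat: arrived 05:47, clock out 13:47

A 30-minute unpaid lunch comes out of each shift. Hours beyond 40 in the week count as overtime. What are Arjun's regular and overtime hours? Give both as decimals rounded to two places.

Mon: 08:44–20:04 = 11 h 20 min; less 30 min break → 10 h 50 min
Tue: 10:33–20:10 = 9 h 37 min; less 30 min break → 9 h 7 min
Wed: 07:45–17:46 = 10 h 1 min; less 30 min break → 9 h 31 min
Thu: 06:36–14:09 = 7 h 33 min; less 30 min break → 7 h 3 min
Fri: 10:08–22:01 = 11 h 53 min; less 30 min break → 11 h 23 min
Sat: 05:47–13:47 = 8 h 0 min; less 30 min break → 7 h 30 min
Total worked: 55 h 24 min = 55.40 h.
Threshold 40 h → overtime 15 h 24 min, regular 40 h 0 min.

Regular 40.00 hours, overtime 15.40 hours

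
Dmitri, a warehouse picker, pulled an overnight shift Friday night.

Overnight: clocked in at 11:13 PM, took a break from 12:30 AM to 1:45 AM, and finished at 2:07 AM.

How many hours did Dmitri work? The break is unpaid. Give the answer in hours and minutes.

1 h 39 min

Overnight: 11:13 PM → midnight = 0 h 47 min; midnight → 2:07 AM = 2 h 7 min; span 2 h 54 min; less 75 min break → 1 h 39 min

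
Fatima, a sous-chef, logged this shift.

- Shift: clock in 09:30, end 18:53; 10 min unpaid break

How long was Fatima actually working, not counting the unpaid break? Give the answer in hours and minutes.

Shift: 09:30–18:53 = 9 h 23 min; less 10 min break → 9 h 13 min

9 h 13 min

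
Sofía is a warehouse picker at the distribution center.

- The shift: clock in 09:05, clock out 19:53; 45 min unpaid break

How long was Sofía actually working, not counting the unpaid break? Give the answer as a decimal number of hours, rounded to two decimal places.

The shift: 09:05–19:53 = 10 h 48 min; less 45 min break → 10 h 3 min

10.05 hours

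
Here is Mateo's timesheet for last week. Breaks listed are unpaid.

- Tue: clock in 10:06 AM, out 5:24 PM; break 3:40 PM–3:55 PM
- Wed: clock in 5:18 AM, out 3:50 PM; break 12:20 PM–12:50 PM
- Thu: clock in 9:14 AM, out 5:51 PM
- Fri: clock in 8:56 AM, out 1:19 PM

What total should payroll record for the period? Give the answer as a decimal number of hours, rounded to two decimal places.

30.08 hours

Tue: 10:06 AM–5:24 PM = 7 h 18 min; less 15 min break → 7 h 3 min
Wed: 5:18 AM–3:50 PM = 10 h 32 min; less 30 min break → 10 h 2 min
Thu: 9:14 AM–5:51 PM = 8 h 37 min
Fri: 8:56 AM–1:19 PM = 4 h 23 min
Total: 7 h 3 min + 10 h 2 min + 8 h 37 min + 4 h 23 min = 30 h 5 min.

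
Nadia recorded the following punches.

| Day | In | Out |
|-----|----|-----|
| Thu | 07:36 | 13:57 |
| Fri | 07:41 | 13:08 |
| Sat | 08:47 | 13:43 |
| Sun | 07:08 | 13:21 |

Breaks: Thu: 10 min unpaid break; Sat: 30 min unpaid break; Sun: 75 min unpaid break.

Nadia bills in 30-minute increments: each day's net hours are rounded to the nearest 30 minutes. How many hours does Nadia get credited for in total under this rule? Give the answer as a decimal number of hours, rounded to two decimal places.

Thu: 07:36–13:57 = 6 h 21 min − 10 min = 6 h 11 min → rounds to 6 h 0 min
Fri: 07:41–13:08 = 5 h 27 min → rounds to 5 h 30 min
Sat: 08:47–13:43 = 4 h 56 min − 30 min = 4 h 26 min → rounds to 4 h 30 min
Sun: 07:08–13:21 = 6 h 13 min − 75 min = 4 h 58 min → rounds to 5 h 0 min
Total credited: 21 h 0 min.

21.00 hours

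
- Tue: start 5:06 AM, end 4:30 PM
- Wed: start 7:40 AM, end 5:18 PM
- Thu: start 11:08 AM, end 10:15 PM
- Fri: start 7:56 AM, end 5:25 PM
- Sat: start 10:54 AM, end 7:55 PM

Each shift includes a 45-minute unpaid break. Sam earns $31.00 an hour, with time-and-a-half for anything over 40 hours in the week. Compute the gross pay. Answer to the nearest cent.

Tue: 5:06 AM–4:30 PM = 11 h 24 min; less 45 min break → 10 h 39 min
Wed: 7:40 AM–5:18 PM = 9 h 38 min; less 45 min break → 8 h 53 min
Thu: 11:08 AM–10:15 PM = 11 h 7 min; less 45 min break → 10 h 22 min
Fri: 7:56 AM–5:25 PM = 9 h 29 min; less 45 min break → 8 h 44 min
Sat: 10:54 AM–7:55 PM = 9 h 1 min; less 45 min break → 8 h 16 min
Total worked: 46 h 54 min = 2814 min.
Regular 40 h 0 min = 2400 min at $31.00/h; overtime 6 h 54 min = 414 min at $46.50/h.
Pay = (2400 × $31.00 + 414 × $46.50) ÷ 60 = $1560.85.

$1560.85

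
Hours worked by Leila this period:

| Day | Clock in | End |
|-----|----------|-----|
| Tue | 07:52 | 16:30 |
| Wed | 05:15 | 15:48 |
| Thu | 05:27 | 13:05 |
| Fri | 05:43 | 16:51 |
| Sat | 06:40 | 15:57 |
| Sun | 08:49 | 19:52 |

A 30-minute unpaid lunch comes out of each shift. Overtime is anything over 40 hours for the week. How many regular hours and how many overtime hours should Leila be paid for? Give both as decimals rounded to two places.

Regular 40.00 hours, overtime 15.28 hours

Tue: 07:52–16:30 = 8 h 38 min; less 30 min break → 8 h 8 min
Wed: 05:15–15:48 = 10 h 33 min; less 30 min break → 10 h 3 min
Thu: 05:27–13:05 = 7 h 38 min; less 30 min break → 7 h 8 min
Fri: 05:43–16:51 = 11 h 8 min; less 30 min break → 10 h 38 min
Sat: 06:40–15:57 = 9 h 17 min; less 30 min break → 8 h 47 min
Sun: 08:49–19:52 = 11 h 3 min; less 30 min break → 10 h 33 min
Total worked: 55 h 17 min = 55.28 h.
Threshold 40 h → overtime 15 h 17 min, regular 40 h 0 min.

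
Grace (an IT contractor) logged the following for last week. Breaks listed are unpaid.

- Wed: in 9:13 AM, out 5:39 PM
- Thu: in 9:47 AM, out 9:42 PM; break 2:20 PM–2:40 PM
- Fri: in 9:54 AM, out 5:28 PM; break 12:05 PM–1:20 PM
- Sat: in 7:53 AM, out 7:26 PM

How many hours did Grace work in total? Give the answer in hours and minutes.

Wed: 9:13 AM–5:39 PM = 8 h 26 min
Thu: 9:47 AM–9:42 PM = 11 h 55 min; less 20 min break → 11 h 35 min
Fri: 9:54 AM–5:28 PM = 7 h 34 min; less 75 min break → 6 h 19 min
Sat: 7:53 AM–7:26 PM = 11 h 33 min
Total: 8 h 26 min + 11 h 35 min + 6 h 19 min + 11 h 33 min = 37 h 53 min.

37 h 53 min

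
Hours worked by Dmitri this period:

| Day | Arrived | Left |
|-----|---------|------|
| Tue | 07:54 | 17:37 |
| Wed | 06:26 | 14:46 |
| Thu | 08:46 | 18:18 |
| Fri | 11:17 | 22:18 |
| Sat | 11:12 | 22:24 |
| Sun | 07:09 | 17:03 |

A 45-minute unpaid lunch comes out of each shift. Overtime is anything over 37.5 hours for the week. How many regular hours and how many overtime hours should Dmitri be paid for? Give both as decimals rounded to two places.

Regular 37.50 hours, overtime 17.70 hours

Tue: 07:54–17:37 = 9 h 43 min; less 45 min break → 8 h 58 min
Wed: 06:26–14:46 = 8 h 20 min; less 45 min break → 7 h 35 min
Thu: 08:46–18:18 = 9 h 32 min; less 45 min break → 8 h 47 min
Fri: 11:17–22:18 = 11 h 1 min; less 45 min break → 10 h 16 min
Sat: 11:12–22:24 = 11 h 12 min; less 45 min break → 10 h 27 min
Sun: 07:09–17:03 = 9 h 54 min; less 45 min break → 9 h 9 min
Total worked: 55 h 12 min = 55.20 h.
Threshold 37.5 h → overtime 17 h 42 min, regular 37 h 30 min.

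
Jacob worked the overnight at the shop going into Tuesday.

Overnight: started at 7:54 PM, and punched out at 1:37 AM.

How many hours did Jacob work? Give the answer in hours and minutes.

5 h 43 min

Overnight: 7:54 PM → midnight = 4 h 6 min; midnight → 1:37 AM = 1 h 37 min; span 5 h 43 min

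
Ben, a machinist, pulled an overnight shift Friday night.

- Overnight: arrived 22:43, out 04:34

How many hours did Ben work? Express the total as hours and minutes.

5 h 51 min

Overnight: 22:43 → midnight = 1 h 17 min; midnight → 04:34 = 4 h 34 min; span 5 h 51 min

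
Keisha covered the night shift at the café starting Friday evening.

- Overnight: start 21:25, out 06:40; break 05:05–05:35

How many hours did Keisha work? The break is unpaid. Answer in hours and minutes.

8 h 45 min

Overnight: 21:25 → midnight = 2 h 35 min; midnight → 06:40 = 6 h 40 min; span 9 h 15 min; less 30 min break → 8 h 45 min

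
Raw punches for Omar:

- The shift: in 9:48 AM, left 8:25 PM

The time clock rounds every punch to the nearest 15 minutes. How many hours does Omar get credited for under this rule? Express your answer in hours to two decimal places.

10.75 hours

The shift: in 9:48 AM→9:45 AM, out 8:25 PM→8:30 PM; 10 h 45 min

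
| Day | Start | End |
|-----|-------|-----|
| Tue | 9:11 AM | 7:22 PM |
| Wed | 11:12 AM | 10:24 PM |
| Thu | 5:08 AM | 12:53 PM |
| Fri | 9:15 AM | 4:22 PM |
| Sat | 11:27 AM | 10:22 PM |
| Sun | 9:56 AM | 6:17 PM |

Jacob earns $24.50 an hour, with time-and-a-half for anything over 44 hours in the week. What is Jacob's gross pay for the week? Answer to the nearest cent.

Tue: 9:11 AM–7:22 PM = 10 h 11 min
Wed: 11:12 AM–10:24 PM = 11 h 12 min
Thu: 5:08 AM–12:53 PM = 7 h 45 min
Fri: 9:15 AM–4:22 PM = 7 h 7 min
Sat: 11:27 AM–10:22 PM = 10 h 55 min
Sun: 9:56 AM–6:17 PM = 8 h 21 min
Total worked: 55 h 31 min = 3331 min.
Regular 44 h 0 min = 2640 min at $24.50/h; overtime 11 h 31 min = 691 min at $36.75/h.
Pay = (2640 × $24.50 + 691 × $36.75) ÷ 60 = $1501.24.

$1501.24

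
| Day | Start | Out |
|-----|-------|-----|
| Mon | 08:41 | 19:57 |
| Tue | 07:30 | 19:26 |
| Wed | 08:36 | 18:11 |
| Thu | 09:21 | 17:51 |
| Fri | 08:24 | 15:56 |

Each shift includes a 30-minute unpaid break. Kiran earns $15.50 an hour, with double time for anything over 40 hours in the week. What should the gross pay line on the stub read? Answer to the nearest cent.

$815.82

Mon: 08:41–19:57 = 11 h 16 min; less 30 min break → 10 h 46 min
Tue: 07:30–19:26 = 11 h 56 min; less 30 min break → 11 h 26 min
Wed: 08:36–18:11 = 9 h 35 min; less 30 min break → 9 h 5 min
Thu: 09:21–17:51 = 8 h 30 min; less 30 min break → 8 h 0 min
Fri: 08:24–15:56 = 7 h 32 min; less 30 min break → 7 h 2 min
Total worked: 46 h 19 min = 2779 min.
Regular 40 h 0 min = 2400 min at $15.50/h; overtime 6 h 19 min = 379 min at $31.00/h.
Pay = (2400 × $15.50 + 379 × $31.00) ÷ 60 = $815.82.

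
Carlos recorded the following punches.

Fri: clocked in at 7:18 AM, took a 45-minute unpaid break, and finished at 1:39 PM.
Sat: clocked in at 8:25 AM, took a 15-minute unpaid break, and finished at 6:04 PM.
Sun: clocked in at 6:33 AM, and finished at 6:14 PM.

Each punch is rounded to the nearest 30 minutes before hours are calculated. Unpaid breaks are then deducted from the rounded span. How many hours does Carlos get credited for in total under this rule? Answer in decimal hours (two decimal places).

Fri: in 7:18 AM→7:30 AM, out 1:39 PM→1:30 PM; 6 h 0 min − 45 min = 5 h 15 min
Sat: in 8:25 AM→8:30 AM, out 6:04 PM→6:00 PM; 9 h 30 min − 15 min = 9 h 15 min
Sun: in 6:33 AM→6:30 AM, out 6:14 PM→6:00 PM; 11 h 30 min
Total credited: 26 h 0 min.

26.00 hours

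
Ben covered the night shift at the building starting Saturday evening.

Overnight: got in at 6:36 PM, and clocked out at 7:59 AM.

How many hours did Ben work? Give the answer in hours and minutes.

Overnight: 6:36 PM → midnight = 5 h 24 min; midnight → 7:59 AM = 7 h 59 min; span 13 h 23 min

13 h 23 min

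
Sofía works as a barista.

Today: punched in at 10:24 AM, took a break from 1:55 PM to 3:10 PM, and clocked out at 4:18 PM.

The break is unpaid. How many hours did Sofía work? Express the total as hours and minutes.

4 h 39 min

Today: 10:24 AM–4:18 PM = 5 h 54 min; less 75 min break → 4 h 39 min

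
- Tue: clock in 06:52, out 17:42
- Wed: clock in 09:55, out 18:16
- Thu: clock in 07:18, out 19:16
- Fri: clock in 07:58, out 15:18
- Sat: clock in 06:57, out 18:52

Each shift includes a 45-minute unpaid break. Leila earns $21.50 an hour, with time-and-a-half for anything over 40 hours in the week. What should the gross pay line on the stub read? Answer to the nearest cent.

Tue: 06:52–17:42 = 10 h 50 min; less 45 min break → 10 h 5 min
Wed: 09:55–18:16 = 8 h 21 min; less 45 min break → 7 h 36 min
Thu: 07:18–19:16 = 11 h 58 min; less 45 min break → 11 h 13 min
Fri: 07:58–15:18 = 7 h 20 min; less 45 min break → 6 h 35 min
Sat: 06:57–18:52 = 11 h 55 min; less 45 min break → 11 h 10 min
Total worked: 46 h 39 min = 2799 min.
Regular 40 h 0 min = 2400 min at $21.50/h; overtime 6 h 39 min = 399 min at $32.25/h.
Pay = (2400 × $21.50 + 399 × $32.25) ÷ 60 = $1074.46.

$1074.46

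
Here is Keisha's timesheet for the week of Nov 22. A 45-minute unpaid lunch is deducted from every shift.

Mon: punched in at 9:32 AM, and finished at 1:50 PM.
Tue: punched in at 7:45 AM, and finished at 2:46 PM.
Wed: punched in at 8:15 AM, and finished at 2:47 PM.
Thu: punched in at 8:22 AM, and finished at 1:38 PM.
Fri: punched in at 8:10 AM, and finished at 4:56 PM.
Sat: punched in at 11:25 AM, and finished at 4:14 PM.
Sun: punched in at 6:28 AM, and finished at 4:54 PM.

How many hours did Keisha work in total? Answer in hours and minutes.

Mon: 9:32 AM–1:50 PM = 4 h 18 min; less 45 min break → 3 h 33 min
Tue: 7:45 AM–2:46 PM = 7 h 1 min; less 45 min break → 6 h 16 min
Wed: 8:15 AM–2:47 PM = 6 h 32 min; less 45 min break → 5 h 47 min
Thu: 8:22 AM–1:38 PM = 5 h 16 min; less 45 min break → 4 h 31 min
Fri: 8:10 AM–4:56 PM = 8 h 46 min; less 45 min break → 8 h 1 min
Sat: 11:25 AM–4:14 PM = 4 h 49 min; less 45 min break → 4 h 4 min
Sun: 6:28 AM–4:54 PM = 10 h 26 min; less 45 min break → 9 h 41 min
Total: 3 h 33 min + 6 h 16 min + 5 h 47 min + 4 h 31 min + 8 h 1 min + 4 h 4 min + 9 h 41 min = 41 h 53 min.

41 h 53 min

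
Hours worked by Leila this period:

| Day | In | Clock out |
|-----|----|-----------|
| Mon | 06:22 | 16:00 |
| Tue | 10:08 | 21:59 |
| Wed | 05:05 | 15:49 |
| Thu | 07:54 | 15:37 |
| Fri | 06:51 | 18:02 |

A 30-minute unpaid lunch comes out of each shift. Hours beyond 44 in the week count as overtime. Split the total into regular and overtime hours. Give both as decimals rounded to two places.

Mon: 06:22–16:00 = 9 h 38 min; less 30 min break → 9 h 8 min
Tue: 10:08–21:59 = 11 h 51 min; less 30 min break → 11 h 21 min
Wed: 05:05–15:49 = 10 h 44 min; less 30 min break → 10 h 14 min
Thu: 07:54–15:37 = 7 h 43 min; less 30 min break → 7 h 13 min
Fri: 06:51–18:02 = 11 h 11 min; less 30 min break → 10 h 41 min
Total worked: 48 h 37 min = 48.62 h.
Threshold 44 h → overtime 4 h 37 min, regular 44 h 0 min.

Regular 44.00 hours, overtime 4.62 hours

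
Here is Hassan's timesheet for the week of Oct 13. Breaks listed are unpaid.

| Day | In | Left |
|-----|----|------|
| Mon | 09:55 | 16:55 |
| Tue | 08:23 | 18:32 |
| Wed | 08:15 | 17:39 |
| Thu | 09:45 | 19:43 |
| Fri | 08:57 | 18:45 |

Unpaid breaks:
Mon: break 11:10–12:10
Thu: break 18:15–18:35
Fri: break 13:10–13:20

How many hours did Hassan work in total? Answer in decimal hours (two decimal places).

44.82 hours

Mon: 09:55–16:55 = 7 h 0 min; less 60 min break → 6 h 0 min
Tue: 08:23–18:32 = 10 h 9 min
Wed: 08:15–17:39 = 9 h 24 min
Thu: 09:45–19:43 = 9 h 58 min; less 20 min break → 9 h 38 min
Fri: 08:57–18:45 = 9 h 48 min; less 10 min break → 9 h 38 min
Total: 6 h 0 min + 10 h 9 min + 9 h 24 min + 9 h 38 min + 9 h 38 min = 44 h 49 min.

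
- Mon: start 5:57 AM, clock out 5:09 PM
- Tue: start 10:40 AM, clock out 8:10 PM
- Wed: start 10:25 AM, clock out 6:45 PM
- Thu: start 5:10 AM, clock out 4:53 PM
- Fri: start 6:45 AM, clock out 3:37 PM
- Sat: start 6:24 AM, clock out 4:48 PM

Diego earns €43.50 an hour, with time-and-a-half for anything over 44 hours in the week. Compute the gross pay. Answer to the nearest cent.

Mon: 5:57 AM–5:09 PM = 11 h 12 min
Tue: 10:40 AM–8:10 PM = 9 h 30 min
Wed: 10:25 AM–6:45 PM = 8 h 20 min
Thu: 5:10 AM–4:53 PM = 11 h 43 min
Fri: 6:45 AM–3:37 PM = 8 h 52 min
Sat: 6:24 AM–4:48 PM = 10 h 24 min
Total worked: 60 h 1 min = 3601 min.
Regular 44 h 0 min = 2640 min at €43.50/h; overtime 16 h 1 min = 961 min at €65.25/h.
Pay = (2640 × €43.50 + 961 × €65.25) ÷ 60 = €2959.09.

€2959.09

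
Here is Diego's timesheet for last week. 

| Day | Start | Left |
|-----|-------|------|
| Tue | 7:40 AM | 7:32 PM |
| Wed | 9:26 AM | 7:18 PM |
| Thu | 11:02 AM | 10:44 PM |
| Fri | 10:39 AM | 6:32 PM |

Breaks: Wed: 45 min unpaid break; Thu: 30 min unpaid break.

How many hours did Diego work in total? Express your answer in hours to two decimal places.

Tue: 7:40 AM–7:32 PM = 11 h 52 min
Wed: 9:26 AM–7:18 PM = 9 h 52 min; less 45 min break → 9 h 7 min
Thu: 11:02 AM–10:44 PM = 11 h 42 min; less 30 min break → 11 h 12 min
Fri: 10:39 AM–6:32 PM = 7 h 53 min
Total: 11 h 52 min + 9 h 7 min + 11 h 12 min + 7 h 53 min = 40 h 4 min.

40.07 hours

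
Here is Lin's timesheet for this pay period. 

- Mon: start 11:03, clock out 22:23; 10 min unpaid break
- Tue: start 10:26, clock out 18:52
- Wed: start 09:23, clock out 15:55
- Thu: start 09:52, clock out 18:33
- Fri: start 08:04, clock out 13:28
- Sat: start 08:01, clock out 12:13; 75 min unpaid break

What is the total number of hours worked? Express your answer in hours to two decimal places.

43.17 hours

Mon: 11:03–22:23 = 11 h 20 min; less 10 min break → 11 h 10 min
Tue: 10:26–18:52 = 8 h 26 min
Wed: 09:23–15:55 = 6 h 32 min
Thu: 09:52–18:33 = 8 h 41 min
Fri: 08:04–13:28 = 5 h 24 min
Sat: 08:01–12:13 = 4 h 12 min; less 75 min break → 2 h 57 min
Total: 11 h 10 min + 8 h 26 min + 6 h 32 min + 8 h 41 min + 5 h 24 min + 2 h 57 min = 43 h 10 min.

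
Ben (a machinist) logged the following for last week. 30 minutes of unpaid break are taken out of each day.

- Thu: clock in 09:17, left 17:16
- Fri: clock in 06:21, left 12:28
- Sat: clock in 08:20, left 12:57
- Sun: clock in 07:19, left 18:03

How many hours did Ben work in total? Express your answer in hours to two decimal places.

27.45 hours

Thu: 09:17–17:16 = 7 h 59 min; less 30 min break → 7 h 29 min
Fri: 06:21–12:28 = 6 h 7 min; less 30 min break → 5 h 37 min
Sat: 08:20–12:57 = 4 h 37 min; less 30 min break → 4 h 7 min
Sun: 07:19–18:03 = 10 h 44 min; less 30 min break → 10 h 14 min
Total: 7 h 29 min + 5 h 37 min + 4 h 7 min + 10 h 14 min = 27 h 27 min.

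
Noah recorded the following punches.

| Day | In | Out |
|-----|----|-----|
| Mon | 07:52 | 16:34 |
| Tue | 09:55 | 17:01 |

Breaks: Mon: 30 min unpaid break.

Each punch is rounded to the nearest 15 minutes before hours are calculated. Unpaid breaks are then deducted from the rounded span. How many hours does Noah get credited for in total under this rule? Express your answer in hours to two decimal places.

15.25 hours

Mon: in 07:52→07:45, out 16:34→16:30; 8 h 45 min − 30 min = 8 h 15 min
Tue: in 09:55→10:00, out 17:01→17:00; 7 h 0 min
Total credited: 15 h 15 min.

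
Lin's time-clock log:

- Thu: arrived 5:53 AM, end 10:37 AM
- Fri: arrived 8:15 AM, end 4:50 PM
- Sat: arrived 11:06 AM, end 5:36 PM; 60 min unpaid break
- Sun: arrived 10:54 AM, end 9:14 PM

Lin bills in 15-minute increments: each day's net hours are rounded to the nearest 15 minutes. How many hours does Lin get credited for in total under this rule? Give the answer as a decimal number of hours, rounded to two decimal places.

29.00 hours

Thu: 5:53 AM–10:37 AM = 4 h 44 min → rounds to 4 h 45 min
Fri: 8:15 AM–4:50 PM = 8 h 35 min → rounds to 8 h 30 min
Sat: 11:06 AM–5:36 PM = 6 h 30 min − 60 min = 5 h 30 min → rounds to 5 h 30 min
Sun: 10:54 AM–9:14 PM = 10 h 20 min → rounds to 10 h 15 min
Total credited: 29 h 0 min.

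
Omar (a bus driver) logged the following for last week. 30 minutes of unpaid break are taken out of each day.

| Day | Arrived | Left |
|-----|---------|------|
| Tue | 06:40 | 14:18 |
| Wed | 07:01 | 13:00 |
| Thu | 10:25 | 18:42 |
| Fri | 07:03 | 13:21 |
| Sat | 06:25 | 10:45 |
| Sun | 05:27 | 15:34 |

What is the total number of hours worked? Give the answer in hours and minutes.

Tue: 06:40–14:18 = 7 h 38 min; less 30 min break → 7 h 8 min
Wed: 07:01–13:00 = 5 h 59 min; less 30 min break → 5 h 29 min
Thu: 10:25–18:42 = 8 h 17 min; less 30 min break → 7 h 47 min
Fri: 07:03–13:21 = 6 h 18 min; less 30 min break → 5 h 48 min
Sat: 06:25–10:45 = 4 h 20 min; less 30 min break → 3 h 50 min
Sun: 05:27–15:34 = 10 h 7 min; less 30 min break → 9 h 37 min
Total: 7 h 8 min + 5 h 29 min + 7 h 47 min + 5 h 48 min + 3 h 50 min + 9 h 37 min = 39 h 39 min.

39 h 39 min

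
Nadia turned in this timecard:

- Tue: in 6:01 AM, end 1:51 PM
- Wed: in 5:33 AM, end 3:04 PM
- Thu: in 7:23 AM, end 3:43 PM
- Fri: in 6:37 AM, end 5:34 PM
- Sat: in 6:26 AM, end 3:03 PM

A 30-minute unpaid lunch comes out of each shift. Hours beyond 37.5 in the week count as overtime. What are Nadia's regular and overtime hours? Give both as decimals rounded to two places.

Regular 37.50 hours, overtime 5.25 hours

Tue: 6:01 AM–1:51 PM = 7 h 50 min; less 30 min break → 7 h 20 min
Wed: 5:33 AM–3:04 PM = 9 h 31 min; less 30 min break → 9 h 1 min
Thu: 7:23 AM–3:43 PM = 8 h 20 min; less 30 min break → 7 h 50 min
Fri: 6:37 AM–5:34 PM = 10 h 57 min; less 30 min break → 10 h 27 min
Sat: 6:26 AM–3:03 PM = 8 h 37 min; less 30 min break → 8 h 7 min
Total worked: 42 h 45 min = 42.75 h.
Threshold 37.5 h → overtime 5 h 15 min, regular 37 h 30 min.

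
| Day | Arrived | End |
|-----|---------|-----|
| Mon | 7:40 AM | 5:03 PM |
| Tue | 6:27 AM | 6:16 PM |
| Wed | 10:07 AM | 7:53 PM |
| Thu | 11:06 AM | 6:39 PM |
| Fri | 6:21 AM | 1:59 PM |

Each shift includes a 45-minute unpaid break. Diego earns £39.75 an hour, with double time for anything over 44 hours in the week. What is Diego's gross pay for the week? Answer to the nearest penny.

£1685.40

Mon: 7:40 AM–5:03 PM = 9 h 23 min; less 45 min break → 8 h 38 min
Tue: 6:27 AM–6:16 PM = 11 h 49 min; less 45 min break → 11 h 4 min
Wed: 10:07 AM–7:53 PM = 9 h 46 min; less 45 min break → 9 h 1 min
Thu: 11:06 AM–6:39 PM = 7 h 33 min; less 45 min break → 6 h 48 min
Fri: 6:21 AM–1:59 PM = 7 h 38 min; less 45 min break → 6 h 53 min
Total worked: 42 h 24 min = 2544 min.
Regular 42 h 24 min = 2544 min at £39.75/h; overtime 0 h 0 min = 0 min at £79.50/h.
Pay = (2544 × £39.75 + 0 × £79.50) ÷ 60 = £1685.40.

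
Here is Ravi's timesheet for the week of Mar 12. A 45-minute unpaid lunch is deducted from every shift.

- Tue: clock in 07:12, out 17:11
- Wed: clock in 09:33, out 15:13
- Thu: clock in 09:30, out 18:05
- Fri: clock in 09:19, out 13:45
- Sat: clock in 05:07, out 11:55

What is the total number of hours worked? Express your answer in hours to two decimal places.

31.72 hours

Tue: 07:12–17:11 = 9 h 59 min; less 45 min break → 9 h 14 min
Wed: 09:33–15:13 = 5 h 40 min; less 45 min break → 4 h 55 min
Thu: 09:30–18:05 = 8 h 35 min; less 45 min break → 7 h 50 min
Fri: 09:19–13:45 = 4 h 26 min; less 45 min break → 3 h 41 min
Sat: 05:07–11:55 = 6 h 48 min; less 45 min break → 6 h 3 min
Total: 9 h 14 min + 4 h 55 min + 7 h 50 min + 3 h 41 min + 6 h 3 min = 31 h 43 min.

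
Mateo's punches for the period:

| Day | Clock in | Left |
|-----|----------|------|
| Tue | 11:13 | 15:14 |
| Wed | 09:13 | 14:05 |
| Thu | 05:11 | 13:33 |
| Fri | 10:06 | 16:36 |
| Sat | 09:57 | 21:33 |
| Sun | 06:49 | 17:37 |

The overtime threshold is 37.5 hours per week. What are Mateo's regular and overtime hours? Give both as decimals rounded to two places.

Regular 37.50 hours, overtime 8.65 hours

Tue: 11:13–15:14 = 4 h 1 min
Wed: 09:13–14:05 = 4 h 52 min
Thu: 05:11–13:33 = 8 h 22 min
Fri: 10:06–16:36 = 6 h 30 min
Sat: 09:57–21:33 = 11 h 36 min
Sun: 06:49–17:37 = 10 h 48 min
Total worked: 46 h 9 min = 46.15 h.
Threshold 37.5 h → overtime 8 h 39 min, regular 37 h 30 min.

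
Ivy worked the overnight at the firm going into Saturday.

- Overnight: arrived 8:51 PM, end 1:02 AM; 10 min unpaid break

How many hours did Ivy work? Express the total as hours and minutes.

Overnight: 8:51 PM → midnight = 3 h 9 min; midnight → 1:02 AM = 1 h 2 min; span 4 h 11 min; less 10 min break → 4 h 1 min

4 h 1 min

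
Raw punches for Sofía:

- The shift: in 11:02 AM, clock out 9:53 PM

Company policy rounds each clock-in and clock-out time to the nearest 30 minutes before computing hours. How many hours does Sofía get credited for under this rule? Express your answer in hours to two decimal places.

The shift: in 11:02 AM→11:00 AM, out 9:53 PM→10:00 PM; 11 h 0 min

11.00 hours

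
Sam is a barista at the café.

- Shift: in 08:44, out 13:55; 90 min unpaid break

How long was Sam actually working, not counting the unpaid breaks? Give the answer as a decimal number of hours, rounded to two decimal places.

Shift: 08:44–13:55 = 5 h 11 min; less 90 min break → 3 h 41 min

3.68 hours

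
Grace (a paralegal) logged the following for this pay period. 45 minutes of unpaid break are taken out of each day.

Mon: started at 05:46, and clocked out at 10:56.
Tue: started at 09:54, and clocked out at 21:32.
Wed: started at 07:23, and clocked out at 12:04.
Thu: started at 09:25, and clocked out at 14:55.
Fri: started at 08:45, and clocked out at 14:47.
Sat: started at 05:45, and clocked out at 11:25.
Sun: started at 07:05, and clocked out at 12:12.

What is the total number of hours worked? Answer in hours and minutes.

38 h 33 min

Mon: 05:46–10:56 = 5 h 10 min; less 45 min break → 4 h 25 min
Tue: 09:54–21:32 = 11 h 38 min; less 45 min break → 10 h 53 min
Wed: 07:23–12:04 = 4 h 41 min; less 45 min break → 3 h 56 min
Thu: 09:25–14:55 = 5 h 30 min; less 45 min break → 4 h 45 min
Fri: 08:45–14:47 = 6 h 2 min; less 45 min break → 5 h 17 min
Sat: 05:45–11:25 = 5 h 40 min; less 45 min break → 4 h 55 min
Sun: 07:05–12:12 = 5 h 7 min; less 45 min break → 4 h 22 min
Total: 4 h 25 min + 10 h 53 min + 3 h 56 min + 4 h 45 min + 5 h 17 min + 4 h 55 min + 4 h 22 min = 38 h 33 min.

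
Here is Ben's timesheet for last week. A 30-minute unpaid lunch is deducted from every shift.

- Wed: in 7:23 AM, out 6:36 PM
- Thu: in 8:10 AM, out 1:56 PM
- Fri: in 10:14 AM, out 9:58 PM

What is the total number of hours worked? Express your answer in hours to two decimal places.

Wed: 7:23 AM–6:36 PM = 11 h 13 min; less 30 min break → 10 h 43 min
Thu: 8:10 AM–1:56 PM = 5 h 46 min; less 30 min break → 5 h 16 min
Fri: 10:14 AM–9:58 PM = 11 h 44 min; less 30 min break → 11 h 14 min
Total: 10 h 43 min + 5 h 16 min + 11 h 14 min = 27 h 13 min.

27.22 hours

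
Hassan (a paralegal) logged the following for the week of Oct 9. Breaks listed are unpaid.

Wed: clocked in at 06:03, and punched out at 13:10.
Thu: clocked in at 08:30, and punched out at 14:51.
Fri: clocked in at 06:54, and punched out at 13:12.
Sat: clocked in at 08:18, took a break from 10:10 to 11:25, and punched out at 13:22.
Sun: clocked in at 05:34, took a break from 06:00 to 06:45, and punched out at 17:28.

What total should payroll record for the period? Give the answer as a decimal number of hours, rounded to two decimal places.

Wed: 06:03–13:10 = 7 h 7 min
Thu: 08:30–14:51 = 6 h 21 min
Fri: 06:54–13:12 = 6 h 18 min
Sat: 08:18–13:22 = 5 h 4 min; less 75 min break → 3 h 49 min
Sun: 05:34–17:28 = 11 h 54 min; less 45 min break → 11 h 9 min
Total: 7 h 7 min + 6 h 21 min + 6 h 18 min + 3 h 49 min + 11 h 9 min = 34 h 44 min.

34.73 hours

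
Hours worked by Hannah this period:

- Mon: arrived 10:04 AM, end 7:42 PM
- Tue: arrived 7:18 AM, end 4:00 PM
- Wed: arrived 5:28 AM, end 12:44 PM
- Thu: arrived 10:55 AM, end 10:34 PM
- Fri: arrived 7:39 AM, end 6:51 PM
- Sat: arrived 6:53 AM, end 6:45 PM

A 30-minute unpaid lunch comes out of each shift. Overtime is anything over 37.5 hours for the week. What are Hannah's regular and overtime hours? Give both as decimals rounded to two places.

Regular 37.50 hours, overtime 19.82 hours

Mon: 10:04 AM–7:42 PM = 9 h 38 min; less 30 min break → 9 h 8 min
Tue: 7:18 AM–4:00 PM = 8 h 42 min; less 30 min break → 8 h 12 min
Wed: 5:28 AM–12:44 PM = 7 h 16 min; less 30 min break → 6 h 46 min
Thu: 10:55 AM–10:34 PM = 11 h 39 min; less 30 min break → 11 h 9 min
Fri: 7:39 AM–6:51 PM = 11 h 12 min; less 30 min break → 10 h 42 min
Sat: 6:53 AM–6:45 PM = 11 h 52 min; less 30 min break → 11 h 22 min
Total worked: 57 h 19 min = 57.32 h.
Threshold 37.5 h → overtime 19 h 49 min, regular 37 h 30 min.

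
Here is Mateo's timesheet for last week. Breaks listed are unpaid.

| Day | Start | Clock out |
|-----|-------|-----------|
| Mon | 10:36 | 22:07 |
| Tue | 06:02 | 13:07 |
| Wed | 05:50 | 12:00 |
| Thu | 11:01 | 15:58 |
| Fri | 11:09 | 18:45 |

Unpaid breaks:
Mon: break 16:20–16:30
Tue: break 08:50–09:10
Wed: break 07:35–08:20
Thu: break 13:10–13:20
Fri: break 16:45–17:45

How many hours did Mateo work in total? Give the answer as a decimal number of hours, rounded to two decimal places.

Mon: 10:36–22:07 = 11 h 31 min; less 10 min break → 11 h 21 min
Tue: 06:02–13:07 = 7 h 5 min; less 20 min break → 6 h 45 min
Wed: 05:50–12:00 = 6 h 10 min; less 45 min break → 5 h 25 min
Thu: 11:01–15:58 = 4 h 57 min; less 10 min break → 4 h 47 min
Fri: 11:09–18:45 = 7 h 36 min; less 60 min break → 6 h 36 min
Total: 11 h 21 min + 6 h 45 min + 5 h 25 min + 4 h 47 min + 6 h 36 min = 34 h 54 min.

34.90 hours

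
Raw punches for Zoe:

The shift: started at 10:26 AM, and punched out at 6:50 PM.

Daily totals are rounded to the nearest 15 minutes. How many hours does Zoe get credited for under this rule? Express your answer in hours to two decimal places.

The shift: 10:26 AM–6:50 PM = 8 h 24 min → rounds to 8 h 30 min

8.50 hours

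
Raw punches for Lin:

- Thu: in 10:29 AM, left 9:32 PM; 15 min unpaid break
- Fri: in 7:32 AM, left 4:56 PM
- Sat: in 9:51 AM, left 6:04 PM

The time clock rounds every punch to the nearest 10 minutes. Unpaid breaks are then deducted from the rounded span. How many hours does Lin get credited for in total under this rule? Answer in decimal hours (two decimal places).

28.42 hours

Thu: in 10:29 AM→10:30 AM, out 9:32 PM→9:30 PM; 11 h 0 min − 15 min = 10 h 45 min
Fri: in 7:32 AM→7:30 AM, out 4:56 PM→5:00 PM; 9 h 30 min
Sat: in 9:51 AM→9:50 AM, out 6:04 PM→6:00 PM; 8 h 10 min
Total credited: 28 h 25 min.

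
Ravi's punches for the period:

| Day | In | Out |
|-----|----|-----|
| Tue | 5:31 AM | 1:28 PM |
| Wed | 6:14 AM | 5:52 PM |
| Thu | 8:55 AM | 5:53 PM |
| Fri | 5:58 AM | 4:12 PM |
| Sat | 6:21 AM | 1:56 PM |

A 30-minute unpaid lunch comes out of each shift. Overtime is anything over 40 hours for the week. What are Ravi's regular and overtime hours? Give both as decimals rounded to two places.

Regular 40.00 hours, overtime 3.87 hours

Tue: 5:31 AM–1:28 PM = 7 h 57 min; less 30 min break → 7 h 27 min
Wed: 6:14 AM–5:52 PM = 11 h 38 min; less 30 min break → 11 h 8 min
Thu: 8:55 AM–5:53 PM = 8 h 58 min; less 30 min break → 8 h 28 min
Fri: 5:58 AM–4:12 PM = 10 h 14 min; less 30 min break → 9 h 44 min
Sat: 6:21 AM–1:56 PM = 7 h 35 min; less 30 min break → 7 h 5 min
Total worked: 43 h 52 min = 43.87 h.
Threshold 40 h → overtime 3 h 52 min, regular 40 h 0 min.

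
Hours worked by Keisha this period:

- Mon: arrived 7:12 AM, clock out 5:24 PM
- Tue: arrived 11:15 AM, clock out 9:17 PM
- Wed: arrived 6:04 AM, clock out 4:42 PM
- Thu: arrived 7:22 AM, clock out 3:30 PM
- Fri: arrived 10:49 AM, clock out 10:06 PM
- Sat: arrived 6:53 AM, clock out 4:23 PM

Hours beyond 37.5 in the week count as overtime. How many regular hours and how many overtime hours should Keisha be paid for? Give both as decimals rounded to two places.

Regular 37.50 hours, overtime 22.28 hours

Mon: 7:12 AM–5:24 PM = 10 h 12 min
Tue: 11:15 AM–9:17 PM = 10 h 2 min
Wed: 6:04 AM–4:42 PM = 10 h 38 min
Thu: 7:22 AM–3:30 PM = 8 h 8 min
Fri: 10:49 AM–10:06 PM = 11 h 17 min
Sat: 6:53 AM–4:23 PM = 9 h 30 min
Total worked: 59 h 47 min = 59.78 h.
Threshold 37.5 h → overtime 22 h 17 min, regular 37 h 30 min.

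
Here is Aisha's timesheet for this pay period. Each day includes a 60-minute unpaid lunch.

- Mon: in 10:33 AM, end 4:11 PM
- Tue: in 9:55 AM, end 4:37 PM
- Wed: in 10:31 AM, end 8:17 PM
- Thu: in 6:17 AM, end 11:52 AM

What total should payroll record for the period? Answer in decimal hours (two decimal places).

Mon: 10:33 AM–4:11 PM = 5 h 38 min; less 60 min break → 4 h 38 min
Tue: 9:55 AM–4:37 PM = 6 h 42 min; less 60 min break → 5 h 42 min
Wed: 10:31 AM–8:17 PM = 9 h 46 min; less 60 min break → 8 h 46 min
Thu: 6:17 AM–11:52 AM = 5 h 35 min; less 60 min break → 4 h 35 min
Total: 4 h 38 min + 5 h 42 min + 8 h 46 min + 4 h 35 min = 23 h 41 min.

23.68 hours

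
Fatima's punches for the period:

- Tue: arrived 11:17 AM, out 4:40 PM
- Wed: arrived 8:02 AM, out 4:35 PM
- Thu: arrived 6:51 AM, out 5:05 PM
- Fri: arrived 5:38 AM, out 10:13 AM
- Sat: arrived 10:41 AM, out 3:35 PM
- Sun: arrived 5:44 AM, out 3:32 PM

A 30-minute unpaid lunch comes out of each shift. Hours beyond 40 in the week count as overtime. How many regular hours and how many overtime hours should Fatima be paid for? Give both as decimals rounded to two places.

Tue: 11:17 AM–4:40 PM = 5 h 23 min; less 30 min break → 4 h 53 min
Wed: 8:02 AM–4:35 PM = 8 h 33 min; less 30 min break → 8 h 3 min
Thu: 6:51 AM–5:05 PM = 10 h 14 min; less 30 min break → 9 h 44 min
Fri: 5:38 AM–10:13 AM = 4 h 35 min; less 30 min break → 4 h 5 min
Sat: 10:41 AM–3:35 PM = 4 h 54 min; less 30 min break → 4 h 24 min
Sun: 5:44 AM–3:32 PM = 9 h 48 min; less 30 min break → 9 h 18 min
Total worked: 40 h 27 min = 40.45 h.
Threshold 40 h → overtime 0 h 27 min, regular 40 h 0 min.

Regular 40.00 hours, overtime 0.45 hours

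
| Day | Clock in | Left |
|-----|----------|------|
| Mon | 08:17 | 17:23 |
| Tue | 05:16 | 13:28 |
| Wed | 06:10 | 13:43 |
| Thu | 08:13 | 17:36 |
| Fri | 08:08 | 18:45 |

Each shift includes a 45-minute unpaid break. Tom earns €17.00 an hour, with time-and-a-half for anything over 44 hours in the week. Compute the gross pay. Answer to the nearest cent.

€698.70

Mon: 08:17–17:23 = 9 h 6 min; less 45 min break → 8 h 21 min
Tue: 05:16–13:28 = 8 h 12 min; less 45 min break → 7 h 27 min
Wed: 06:10–13:43 = 7 h 33 min; less 45 min break → 6 h 48 min
Thu: 08:13–17:36 = 9 h 23 min; less 45 min break → 8 h 38 min
Fri: 08:08–18:45 = 10 h 37 min; less 45 min break → 9 h 52 min
Total worked: 41 h 6 min = 2466 min.
Regular 41 h 6 min = 2466 min at €17.00/h; overtime 0 h 0 min = 0 min at €25.50/h.
Pay = (2466 × €17.00 + 0 × €25.50) ÷ 60 = €698.70.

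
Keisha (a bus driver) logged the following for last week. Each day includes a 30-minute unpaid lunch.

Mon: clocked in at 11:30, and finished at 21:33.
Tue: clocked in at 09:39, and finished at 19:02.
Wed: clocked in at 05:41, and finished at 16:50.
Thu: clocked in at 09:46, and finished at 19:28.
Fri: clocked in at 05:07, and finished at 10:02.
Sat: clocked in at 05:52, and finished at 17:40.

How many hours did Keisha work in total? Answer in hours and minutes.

54 h 0 min

Mon: 11:30–21:33 = 10 h 3 min; less 30 min break → 9 h 33 min
Tue: 09:39–19:02 = 9 h 23 min; less 30 min break → 8 h 53 min
Wed: 05:41–16:50 = 11 h 9 min; less 30 min break → 10 h 39 min
Thu: 09:46–19:28 = 9 h 42 min; less 30 min break → 9 h 12 min
Fri: 05:07–10:02 = 4 h 55 min; less 30 min break → 4 h 25 min
Sat: 05:52–17:40 = 11 h 48 min; less 30 min break → 11 h 18 min
Total: 9 h 33 min + 8 h 53 min + 10 h 39 min + 9 h 12 min + 4 h 25 min + 11 h 18 min = 54 h 0 min.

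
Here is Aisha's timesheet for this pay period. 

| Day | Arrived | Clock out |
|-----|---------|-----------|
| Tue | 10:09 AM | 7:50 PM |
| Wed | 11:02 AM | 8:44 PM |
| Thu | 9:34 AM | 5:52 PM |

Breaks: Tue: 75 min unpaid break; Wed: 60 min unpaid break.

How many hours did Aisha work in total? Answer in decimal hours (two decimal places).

Tue: 10:09 AM–7:50 PM = 9 h 41 min; less 75 min break → 8 h 26 min
Wed: 11:02 AM–8:44 PM = 9 h 42 min; less 60 min break → 8 h 42 min
Thu: 9:34 AM–5:52 PM = 8 h 18 min
Total: 8 h 26 min + 8 h 42 min + 8 h 18 min = 25 h 26 min.

25.43 hours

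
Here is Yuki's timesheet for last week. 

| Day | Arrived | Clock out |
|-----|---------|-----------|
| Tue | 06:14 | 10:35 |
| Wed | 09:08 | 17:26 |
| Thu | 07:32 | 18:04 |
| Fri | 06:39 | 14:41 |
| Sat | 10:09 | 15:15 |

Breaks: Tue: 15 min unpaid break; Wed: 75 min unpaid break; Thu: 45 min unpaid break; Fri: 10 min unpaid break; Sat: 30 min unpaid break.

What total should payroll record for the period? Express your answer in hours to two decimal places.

33.40 hours

Tue: 06:14–10:35 = 4 h 21 min; less 15 min break → 4 h 6 min
Wed: 09:08–17:26 = 8 h 18 min; less 75 min break → 7 h 3 min
Thu: 07:32–18:04 = 10 h 32 min; less 45 min break → 9 h 47 min
Fri: 06:39–14:41 = 8 h 2 min; less 10 min break → 7 h 52 min
Sat: 10:09–15:15 = 5 h 6 min; less 30 min break → 4 h 36 min
Total: 4 h 6 min + 7 h 3 min + 9 h 47 min + 7 h 52 min + 4 h 36 min = 33 h 24 min.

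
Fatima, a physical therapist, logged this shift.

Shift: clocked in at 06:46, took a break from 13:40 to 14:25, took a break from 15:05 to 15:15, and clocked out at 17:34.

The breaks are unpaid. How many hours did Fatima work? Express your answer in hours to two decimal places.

9.88 hours

Shift: 06:46–17:34 = 10 h 48 min; less 55 min break → 9 h 53 min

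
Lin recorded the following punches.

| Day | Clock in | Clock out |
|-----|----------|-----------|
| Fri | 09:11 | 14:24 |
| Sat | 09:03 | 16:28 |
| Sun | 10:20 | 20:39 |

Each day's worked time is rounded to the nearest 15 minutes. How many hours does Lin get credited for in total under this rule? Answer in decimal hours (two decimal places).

23.00 hours

Fri: 09:11–14:24 = 5 h 13 min → rounds to 5 h 15 min
Sat: 09:03–16:28 = 7 h 25 min → rounds to 7 h 30 min
Sun: 10:20–20:39 = 10 h 19 min → rounds to 10 h 15 min
Total credited: 23 h 0 min.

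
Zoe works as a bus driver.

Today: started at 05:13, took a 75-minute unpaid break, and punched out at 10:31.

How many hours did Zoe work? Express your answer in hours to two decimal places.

Today: 05:13–10:31 = 5 h 18 min; less 75 min break → 4 h 3 min

4.05 hours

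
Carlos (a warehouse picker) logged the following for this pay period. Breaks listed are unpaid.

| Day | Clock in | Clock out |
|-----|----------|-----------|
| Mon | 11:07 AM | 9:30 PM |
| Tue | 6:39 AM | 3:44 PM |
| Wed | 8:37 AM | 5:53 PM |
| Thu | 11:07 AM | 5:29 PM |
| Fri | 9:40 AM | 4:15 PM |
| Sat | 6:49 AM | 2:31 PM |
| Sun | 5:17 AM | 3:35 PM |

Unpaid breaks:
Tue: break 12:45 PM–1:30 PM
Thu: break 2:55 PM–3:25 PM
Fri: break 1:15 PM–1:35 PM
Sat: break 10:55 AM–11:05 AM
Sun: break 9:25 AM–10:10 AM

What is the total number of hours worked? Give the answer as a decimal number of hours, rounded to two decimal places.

57.18 hours

Mon: 11:07 AM–9:30 PM = 10 h 23 min
Tue: 6:39 AM–3:44 PM = 9 h 5 min; less 45 min break → 8 h 20 min
Wed: 8:37 AM–5:53 PM = 9 h 16 min
Thu: 11:07 AM–5:29 PM = 6 h 22 min; less 30 min break → 5 h 52 min
Fri: 9:40 AM–4:15 PM = 6 h 35 min; less 20 min break → 6 h 15 min
Sat: 6:49 AM–2:31 PM = 7 h 42 min; less 10 min break → 7 h 32 min
Sun: 5:17 AM–3:35 PM = 10 h 18 min; less 45 min break → 9 h 33 min
Total: 10 h 23 min + 8 h 20 min + 9 h 16 min + 5 h 52 min + 6 h 15 min + 7 h 32 min + 9 h 33 min = 57 h 11 min.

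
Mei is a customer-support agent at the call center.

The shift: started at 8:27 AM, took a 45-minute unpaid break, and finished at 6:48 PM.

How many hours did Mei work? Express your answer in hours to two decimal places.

The shift: 8:27 AM–6:48 PM = 10 h 21 min; less 45 min break → 9 h 36 min

9.60 hours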